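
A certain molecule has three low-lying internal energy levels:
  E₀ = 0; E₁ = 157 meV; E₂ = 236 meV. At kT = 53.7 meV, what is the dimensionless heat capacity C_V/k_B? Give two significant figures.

Eᵢ/kT = 0, 2.924, 4.395.
Z = Σ e^(−Eᵢ/kT) = e^(−0) + e^(−2.924) + e^(−4.395) = 1.000 + 0.05372 + 0.01234 = 1.066.
⟨E⟩ = 10.64 meV, ⟨E²⟩ = 1887 meV².
C_V/k_B = (⟨E²⟩ − ⟨E⟩²)/(kT)² = (1887 − 113.2)/2884 = 0.62.

0.62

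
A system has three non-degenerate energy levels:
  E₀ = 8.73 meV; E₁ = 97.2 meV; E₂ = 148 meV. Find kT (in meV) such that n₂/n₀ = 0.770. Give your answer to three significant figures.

533 meV

n₂/n₀ = exp[−(E₂−E₀)/kT] = 0.770.
⇒ (E₂−E₀)/kT = ln(1/0.770) = ln(1.2987) = 0.26136.
kT = 139.27 meV / 0.26136 = 533 meV.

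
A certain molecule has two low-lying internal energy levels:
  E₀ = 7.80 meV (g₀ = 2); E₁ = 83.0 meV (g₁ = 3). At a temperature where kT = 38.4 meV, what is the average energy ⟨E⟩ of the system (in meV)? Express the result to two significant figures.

Eᵢ/kT = 0.2031, 2.161.
Z = Σ gᵢe^(−Eᵢ/kT) = 2·e^(−0.2031) + 3·e^(−2.161) = 1.632 + 0.3456 = 1.978.
⟨E⟩ = Σ Eᵢ gᵢe^(−Eᵢ/kT) / Z = (7.80·1.632 + 83.0·0.3456) / 1.978 = 21 meV.

21 meV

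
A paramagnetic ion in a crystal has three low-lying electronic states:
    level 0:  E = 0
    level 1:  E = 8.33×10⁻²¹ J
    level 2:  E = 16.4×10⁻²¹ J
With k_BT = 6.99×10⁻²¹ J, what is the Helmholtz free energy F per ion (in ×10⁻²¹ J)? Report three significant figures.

Eᵢ/kT = 0, 1.1917, 2.3462.
Z = Σ e^(−Eᵢ/kT) = e^(−0) + e^(−1.1917) + e^(−2.3462) = 1.0000 + 0.30370 + 0.095732 = 1.3994.
F = −kT ln Z = −6.99 × ln(1.3994) = −6.99 × 0.33604 = -2.35 ×10⁻²¹ J.

-2.35 ×10⁻²¹ J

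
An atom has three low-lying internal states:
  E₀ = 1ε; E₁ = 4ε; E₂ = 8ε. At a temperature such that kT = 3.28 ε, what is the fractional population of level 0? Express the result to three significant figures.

Eᵢ/kT = 0.30488, 1.2195, 2.4390.
Z = Σ e^(−Eᵢ/kT) = e^(−0.30488) + e^(−1.2195) + e^(−2.4390) = 0.73721 + 0.29538 + 0.087248 = 1.1198.
P₀ = e^(−E₀/kT) / Z = 0.73721/1.1198 = 0.658.

0.658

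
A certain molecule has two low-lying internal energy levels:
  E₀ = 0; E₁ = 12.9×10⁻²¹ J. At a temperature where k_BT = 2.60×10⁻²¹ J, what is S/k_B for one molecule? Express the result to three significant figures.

0.0415

Eᵢ/kT = 0, 4.9615.
Z = Σ e^(−Eᵢ/kT) = e^(−0) + e^(−4.9615) = 1.0000 + 0.0070024 = 1.0070.
⟨E⟩ = Σ EᵢPᵢ = 0.089703 ×10⁻²¹ J.
S/k_B = ln Z + ⟨E⟩/kT = ln(1.0070) + 0.089703/2.60 = 0.0069756 + 0.034501 = 0.0415.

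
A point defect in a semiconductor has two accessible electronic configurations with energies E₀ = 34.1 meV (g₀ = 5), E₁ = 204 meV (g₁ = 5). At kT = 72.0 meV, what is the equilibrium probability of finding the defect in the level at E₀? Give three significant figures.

0.914

Eᵢ/kT = 0.47361, 2.8333.
Z = Σ gᵢe^(−Eᵢ/kT) = 5·e^(−0.47361) + 5·e^(−2.8333) = 3.1138 + 0.29409 = 3.4079.
P₀ = g₀ e^(−E₀/kT) / Z = 3.1138/3.4079 = 0.914.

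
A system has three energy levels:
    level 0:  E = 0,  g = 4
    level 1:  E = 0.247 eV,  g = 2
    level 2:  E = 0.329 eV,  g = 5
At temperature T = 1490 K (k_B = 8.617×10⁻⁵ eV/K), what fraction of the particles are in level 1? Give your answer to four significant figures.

0.06245

k_BT = 8.617×10⁻⁵ × 1490 K = 0.128393 eV.
Eᵢ/kT = 0, 1.92378, 2.56244.
Z = Σ gᵢe^(−Eᵢ/kT) = 4·e^(−0) + 2·e^(−1.92378) + 5·e^(−2.56244) = 4.00000 + 0.292108 + 0.385582 = 4.67769.
P₁ = g₁ e^(−E₁/kT) / Z = 0.292108/4.67769 = 0.06245.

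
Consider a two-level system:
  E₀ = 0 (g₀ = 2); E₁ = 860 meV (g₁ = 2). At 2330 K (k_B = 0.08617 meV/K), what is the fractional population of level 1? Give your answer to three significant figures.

0.0136

k_BT = 0.08617 × 2330 K = 200.78 meV.
Eᵢ/kT = 0, 4.2833.
Z = Σ gᵢe^(−Eᵢ/kT) = 2·e^(−0) + 2·e^(−4.2833) = 2.0000 + 0.027594 = 2.0276.
P₁ = g₁ e^(−E₁/kT) / Z = 0.027594/2.0276 = 0.0136.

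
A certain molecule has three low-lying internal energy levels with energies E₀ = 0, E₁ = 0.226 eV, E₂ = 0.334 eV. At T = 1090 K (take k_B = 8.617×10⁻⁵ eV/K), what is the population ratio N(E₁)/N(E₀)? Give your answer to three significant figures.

0.0902

k_BT = 8.617×10⁻⁵ × 1090 K = 0.093925 eV.
n₁/n₀ = exp[−(E₁−E₀)/kT] = exp(−(0.226 eV)/(0.093925 eV)) = exp(-2.4062) = 0.0902.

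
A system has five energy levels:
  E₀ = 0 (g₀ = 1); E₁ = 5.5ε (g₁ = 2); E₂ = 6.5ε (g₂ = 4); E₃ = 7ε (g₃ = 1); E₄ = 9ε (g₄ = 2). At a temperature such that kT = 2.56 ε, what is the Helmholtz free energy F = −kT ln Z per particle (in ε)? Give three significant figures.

-1.32 ε

Eᵢ/kT = 0, 2.1484, 2.5391, 2.7344, 3.5156.
Z = Σ gᵢe^(−Eᵢ/kT) = 1·e^(−0) + 2·e^(−2.1484) + 4·e^(−2.5391) + 1·e^(−2.7344) + 2·e^(−3.5156) = 1.0000 + 0.23334 + 0.31575 + 0.064933 + 0.059460 = 1.6735.
F = −kT ln Z = −2.56 × ln(1.6735) = −2.56 × 0.51492 = -1.32 ε.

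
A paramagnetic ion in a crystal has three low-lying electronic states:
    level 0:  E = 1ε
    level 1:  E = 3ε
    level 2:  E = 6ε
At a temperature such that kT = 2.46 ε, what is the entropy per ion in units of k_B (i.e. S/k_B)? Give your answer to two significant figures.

0.85

Eᵢ/kT = 0.4065, 1.220, 2.439.
Z = Σ e^(−Eᵢ/kT) = e^(−0.4065) + e^(−1.220) + e^(−2.439) = 0.6660 + 0.2952 + 0.08725 = 1.048.
⟨E⟩ = Σ EᵢPᵢ = 1.980 ε.
S/k_B = ln Z + ⟨E⟩/kT = ln(1.048) + 1.980/2.46 = 0.04688 + 0.8049 = 0.85.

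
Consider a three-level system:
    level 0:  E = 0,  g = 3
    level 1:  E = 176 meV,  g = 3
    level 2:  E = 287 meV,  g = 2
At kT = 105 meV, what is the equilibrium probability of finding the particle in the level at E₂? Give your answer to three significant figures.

Eᵢ/kT = 0, 1.6762, 2.7333.
Z = Σ gᵢe^(−Eᵢ/kT) = 3·e^(−0) + 3·e^(−1.6762) + 2·e^(−2.7333) = 3.0000 + 0.56125 + 0.13001 = 3.6913.
P₂ = g₂ e^(−E₂/kT) / Z = 0.13001/3.6913 = 0.0352.

0.0352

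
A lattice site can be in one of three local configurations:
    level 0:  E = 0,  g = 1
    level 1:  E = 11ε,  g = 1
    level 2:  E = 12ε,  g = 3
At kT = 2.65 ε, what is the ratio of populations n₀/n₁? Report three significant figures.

63.5

n₀/n₁ = (g₀/g₁) exp[−(E₀−E₁)/kT] = (1/1) × exp(−(-11ε)/(2.65ε)) = (1/1) × exp(4.1509) = 63.5.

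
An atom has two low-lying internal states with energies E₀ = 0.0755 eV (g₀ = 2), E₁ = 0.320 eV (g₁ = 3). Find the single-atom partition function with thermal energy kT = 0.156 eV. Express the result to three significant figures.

Eᵢ/kT = 0.48397, 2.0513.
Z = Σ gᵢe^(−Eᵢ/kT) = 2·e^(−0.48397) + 3·e^(−2.0513) = 1.2327 + 0.38570 = 1.6184.

Z = 1.62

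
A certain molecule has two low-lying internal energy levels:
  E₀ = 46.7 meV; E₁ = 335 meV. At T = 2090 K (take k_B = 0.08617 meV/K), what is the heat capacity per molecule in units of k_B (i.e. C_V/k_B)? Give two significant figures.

0.36

k_BT = 0.08617 × 2090 K = 180.1 meV.
Eᵢ/kT = 0.2593, 1.860.
Z = Σ e^(−Eᵢ/kT) = e^(−0.2593) + e^(−1.860) = 0.7716 + 0.1557 = 0.9273.
⟨E⟩ = 95.11 meV, ⟨E²⟩ = 20660 meV².
C_V/k_B = (⟨E²⟩ − ⟨E⟩²)/(kT)² = (20660 − 9046)/32440 = 0.36.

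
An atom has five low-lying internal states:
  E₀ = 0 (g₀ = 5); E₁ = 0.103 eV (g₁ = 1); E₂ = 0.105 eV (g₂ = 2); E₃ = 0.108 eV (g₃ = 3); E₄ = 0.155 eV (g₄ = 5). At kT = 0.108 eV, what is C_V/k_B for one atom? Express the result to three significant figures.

Eᵢ/kT = 0, 0.95370, 0.97222, 1.0000, 1.4352.
Z = Σ gᵢe^(−Eᵢ/kT) = 5·e^(−0) + 1·e^(−0.95370) + 2·e^(−0.97222) + 3·e^(−1.0000) + 5·e^(−1.4352) = 5.0000 + 0.38531 + 0.75648 + 1.1036 + 1.1903 = 8.4357.
⟨E⟩ = 0.050121 eV, ⟨E²⟩ = 0.0063892 eV².
C_V/k_B = (⟨E²⟩ − ⟨E⟩²)/(kT)² = (0.0063892 − 0.0025121)/0.011664 = 0.332.

0.332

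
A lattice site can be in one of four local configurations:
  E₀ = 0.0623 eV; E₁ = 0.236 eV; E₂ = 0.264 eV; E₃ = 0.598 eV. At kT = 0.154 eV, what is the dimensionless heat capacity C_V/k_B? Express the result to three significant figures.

0.510

Eᵢ/kT = 0.40455, 1.5325, 1.7143, 3.8831.
Z = Σ e^(−Eᵢ/kT) = e^(−0.40455) + e^(−1.5325) + e^(−1.7143) + e^(−3.8831) = 0.66728 + 0.21600 + 0.18009 + 0.020587 = 1.0840.
⟨E⟩ = 0.14059 eV, ⟨E²⟩ = 0.031858 eV².
C_V/k_B = (⟨E²⟩ − ⟨E⟩²)/(kT)² = (0.031858 − 0.019766)/0.023716 = 0.510.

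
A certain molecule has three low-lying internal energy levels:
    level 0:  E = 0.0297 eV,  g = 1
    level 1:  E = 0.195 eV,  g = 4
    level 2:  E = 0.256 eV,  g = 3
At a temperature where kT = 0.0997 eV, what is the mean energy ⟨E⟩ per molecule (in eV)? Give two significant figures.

0.12 eV

Eᵢ/kT = 0.2979, 1.956, 2.568.
Z = Σ gᵢe^(−Eᵢ/kT) = 1·e^(−0.2979) + 4·e^(−1.956) + 3·e^(−2.568) = 0.7424 + 0.5657 + 0.2301 = 1.538.
⟨E⟩ = Σ Eᵢ gᵢe^(−Eᵢ/kT) / Z = (0.0297·0.7424 + 0.195·0.5657 + 0.256·0.2301) / 1.538 = 0.12 eV.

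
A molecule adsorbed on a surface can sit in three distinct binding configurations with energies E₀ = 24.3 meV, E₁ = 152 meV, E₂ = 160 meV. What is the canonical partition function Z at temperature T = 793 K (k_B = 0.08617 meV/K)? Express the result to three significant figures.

k_BT = 0.08617 × 793 K = 68.333 meV.
Eᵢ/kT = 0.35561, 2.2244, 2.3415.
Z = Σ e^(−Eᵢ/kT) = e^(−0.35561) + e^(−2.2244) + e^(−2.3415) = 0.70075 + 0.10813 + 0.096183 = 0.90506.

Z = 0.905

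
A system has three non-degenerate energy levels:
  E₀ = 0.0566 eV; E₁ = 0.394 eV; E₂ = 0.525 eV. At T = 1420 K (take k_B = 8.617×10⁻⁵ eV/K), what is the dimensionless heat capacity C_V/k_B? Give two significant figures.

0.68

k_BT = 8.617×10⁻⁵ × 1420 K = 0.1224 eV.
Eᵢ/kT = 0.4624, 3.219, 4.289.
Z = Σ e^(−Eᵢ/kT) = e^(−0.4624) + e^(−3.219) + e^(−4.289) = 0.6298 + 0.04000 + 0.01372 = 0.6835.
⟨E⟩ = 0.08575 eV, ⟨E²⟩ = 0.01757 eV².
C_V/k_B = (⟨E²⟩ − ⟨E⟩²)/(kT)² = (0.01757 − 0.007353)/0.01498 = 0.68.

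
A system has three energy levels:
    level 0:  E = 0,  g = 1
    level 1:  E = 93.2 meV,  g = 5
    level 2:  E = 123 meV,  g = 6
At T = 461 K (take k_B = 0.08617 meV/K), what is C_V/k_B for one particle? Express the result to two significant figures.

1.7

k_BT = 0.08617 × 461 K = 39.72 meV.
Eᵢ/kT = 0, 2.346, 3.097.
Z = Σ gᵢe^(−Eᵢ/kT) = 1·e^(−0) + 5·e^(−2.346) + 6·e^(−3.097) = 1.000 + 0.4788 + 0.2711 = 1.750.
⟨E⟩ = 44.55 meV, ⟨E²⟩ = 4720 meV².
C_V/k_B = (⟨E²⟩ − ⟨E⟩²)/(kT)² = (4720 − 1985)/1578 = 1.7.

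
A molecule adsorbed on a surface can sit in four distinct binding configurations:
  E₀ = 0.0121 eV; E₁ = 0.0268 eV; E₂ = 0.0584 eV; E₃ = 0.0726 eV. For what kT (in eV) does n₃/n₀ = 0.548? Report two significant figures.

0.10 eV

n₃/n₀ = exp[−(E₃−E₀)/kT] = 0.548.
⇒ (E₃−E₀)/kT = ln(1/0.548) = ln(1.825) = 0.6016.
kT = 0.0605 eV / 0.6016 = 0.10 eV.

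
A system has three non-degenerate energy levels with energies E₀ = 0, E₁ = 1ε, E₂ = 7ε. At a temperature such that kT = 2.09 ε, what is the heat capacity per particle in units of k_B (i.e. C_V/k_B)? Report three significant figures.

Eᵢ/kT = 0, 0.47847, 3.3493.
Z = Σ e^(−Eᵢ/kT) = e^(−0) + e^(−0.47847) + e^(−3.3493) = 1.0000 + 0.61973 + 0.035109 = 1.6548.
⟨E⟩ = 0.52302 ε, ⟨E²⟩ = 1.4141 ε².
C_V/k_B = (⟨E²⟩ − ⟨E⟩²)/(kT)² = (1.4141 − 0.27355)/4.3681 = 0.261.

0.261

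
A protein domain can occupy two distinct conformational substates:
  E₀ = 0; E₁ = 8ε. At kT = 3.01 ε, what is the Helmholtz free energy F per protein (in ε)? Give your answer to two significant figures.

-0.20 ε

Eᵢ/kT = 0, 2.658.
Z = Σ e^(−Eᵢ/kT) = e^(−0) + e^(−2.658) = 1.000 + 0.07009 = 1.070.
F = −kT ln Z = −3.01 × ln(1.070) = −3.01 × 0.06766 = -0.20 ε.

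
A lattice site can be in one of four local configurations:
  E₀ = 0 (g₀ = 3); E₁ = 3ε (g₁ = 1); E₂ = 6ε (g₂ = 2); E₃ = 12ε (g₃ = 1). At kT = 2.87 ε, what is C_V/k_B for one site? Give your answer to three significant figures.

Eᵢ/kT = 0, 1.0453, 2.0906, 4.1812.
Z = Σ gᵢe^(−Eᵢ/kT) = 3·e^(−0) + 1·e^(−1.0453) + 2·e^(−2.0906) + 1·e^(−4.1812) = 3.0000 + 0.35159 + 0.24723 + 0.015280 = 3.6141.
⟨E⟩ = 0.75303 ε, ⟨E²⟩ = 3.9470 ε².
C_V/k_B = (⟨E²⟩ − ⟨E⟩²)/(kT)² = (3.9470 − 0.56705)/8.2369 = 0.410.

0.410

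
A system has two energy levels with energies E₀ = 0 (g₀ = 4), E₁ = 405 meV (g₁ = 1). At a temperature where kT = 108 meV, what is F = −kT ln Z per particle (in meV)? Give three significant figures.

Eᵢ/kT = 0, 3.7500.
Z = Σ gᵢe^(−Eᵢ/kT) = 4·e^(−0) + 1·e^(−3.7500) = 4.0000 + 0.023518 = 4.0235.
F = −kT ln Z = −108 × ln(4.0235) = −108 × 1.3922 = -150 meV.

-150 meV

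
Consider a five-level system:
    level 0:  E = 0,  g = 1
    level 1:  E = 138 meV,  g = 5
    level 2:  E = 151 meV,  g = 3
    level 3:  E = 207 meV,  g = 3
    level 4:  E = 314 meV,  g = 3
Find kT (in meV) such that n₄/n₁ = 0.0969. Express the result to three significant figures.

n₄/n₁ = (g₄/g₁) exp[−(E₄−E₁)/kT] = 0.0969.
⇒ (E₄−E₁)/kT = ln((3/5)/0.0969) = ln(6.1920) = 1.8233.
kT = 176 meV / 1.8233 = 96.5 meV.

96.5 meV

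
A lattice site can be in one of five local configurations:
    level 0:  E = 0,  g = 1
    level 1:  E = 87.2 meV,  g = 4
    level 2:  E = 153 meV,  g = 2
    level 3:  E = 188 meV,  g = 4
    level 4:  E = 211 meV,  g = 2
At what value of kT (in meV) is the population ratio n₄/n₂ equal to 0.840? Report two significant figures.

330 meV

n₄/n₂ = (g₄/g₂) exp[−(E₄−E₂)/kT] = 0.840.
⇒ (E₄−E₂)/kT = ln((2/2)/0.840) = ln(1.190) = 0.1740.
kT = 58 meV / 0.1740 = 330 meV.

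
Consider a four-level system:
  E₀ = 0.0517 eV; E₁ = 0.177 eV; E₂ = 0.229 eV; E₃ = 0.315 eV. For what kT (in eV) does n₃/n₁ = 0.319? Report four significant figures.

n₃/n₁ = exp[−(E₃−E₁)/kT] = 0.319.
⇒ (E₃−E₁)/kT = ln(1/0.319) = ln(3.13480) = 1.14257.
kT = 0.138 eV / 1.14257 = 0.1208 eV.

0.1208 eV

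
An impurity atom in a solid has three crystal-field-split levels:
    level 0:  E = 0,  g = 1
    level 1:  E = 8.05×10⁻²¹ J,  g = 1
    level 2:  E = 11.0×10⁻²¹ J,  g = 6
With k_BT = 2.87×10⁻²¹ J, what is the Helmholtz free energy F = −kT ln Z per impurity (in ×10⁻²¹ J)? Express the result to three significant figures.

-0.500 ×10⁻²¹ J

Eᵢ/kT = 0, 2.8049, 3.8328.
Z = Σ gᵢe^(−Eᵢ/kT) = 1·e^(−0) + 1·e^(−2.8049) + 6·e^(−3.8328) = 1.0000 + 0.060513 + 0.12989 = 1.1904.
F = −kT ln Z = −2.87 × ln(1.1904) = −2.87 × 0.17429 = -0.500 ×10⁻²¹ J.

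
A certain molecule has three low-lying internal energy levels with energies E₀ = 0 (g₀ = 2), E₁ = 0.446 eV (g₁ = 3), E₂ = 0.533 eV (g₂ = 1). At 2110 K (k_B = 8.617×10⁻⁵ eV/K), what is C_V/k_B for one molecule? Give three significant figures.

k_BT = 8.617×10⁻⁵ × 2110 K = 0.18182 eV.
Eᵢ/kT = 0, 2.4530, 2.9315.
Z = Σ gᵢe^(−Eᵢ/kT) = 2·e^(−0) + 3·e^(−2.4530) + 1·e^(−2.9315) = 2.0000 + 0.25811 + 0.053317 = 2.3114.
⟨E⟩ = 0.062099 eV, ⟨E²⟩ = 0.028766 eV².
C_V/k_B = (⟨E²⟩ − ⟨E⟩²)/(kT)² = (0.028766 − 0.0038563)/0.033059 = 0.753.

0.753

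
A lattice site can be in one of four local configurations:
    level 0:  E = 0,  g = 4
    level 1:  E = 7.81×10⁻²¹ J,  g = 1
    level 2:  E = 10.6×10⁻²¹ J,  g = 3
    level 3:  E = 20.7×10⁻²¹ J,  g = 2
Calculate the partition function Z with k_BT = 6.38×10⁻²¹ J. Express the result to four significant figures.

Z = 4.942

Eᵢ/kT = 0, 1.22414, 1.66144, 3.24451.
Z = Σ gᵢe^(−Eᵢ/kT) = 4·e^(−0) + 1·e^(−1.22414) + 3·e^(−1.66144) + 2·e^(−3.24451) = 4.00000 + 0.294010 + 0.569596 + 0.0779753 = 4.94158.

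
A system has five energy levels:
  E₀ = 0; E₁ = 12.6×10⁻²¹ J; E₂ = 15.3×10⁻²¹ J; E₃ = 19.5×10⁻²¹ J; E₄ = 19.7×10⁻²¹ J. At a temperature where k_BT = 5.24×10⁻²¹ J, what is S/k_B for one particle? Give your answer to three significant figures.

0.639

Eᵢ/kT = 0, 2.4046, 2.9198, 3.7214, 3.7595.
Z = Σ e^(−Eᵢ/kT) = e^(−0) + e^(−2.4046) + e^(−2.9198) + e^(−3.7214) + e^(−3.7595) = 1.0000 + 0.090302 + 0.053944 + 0.024200 + 0.023295 = 1.1917.
⟨E⟩ = Σ EᵢPᵢ = 2.4284 ×10⁻²¹ J.
S/k_B = ln Z + ⟨E⟩/kT = ln(1.1917) + 2.4284/5.24 = 0.17538 + 0.46344 = 0.639.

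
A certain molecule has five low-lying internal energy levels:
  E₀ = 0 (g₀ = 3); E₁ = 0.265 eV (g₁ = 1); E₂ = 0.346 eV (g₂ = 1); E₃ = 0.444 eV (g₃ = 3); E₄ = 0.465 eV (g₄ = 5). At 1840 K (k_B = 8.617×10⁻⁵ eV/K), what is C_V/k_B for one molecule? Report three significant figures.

k_BT = 8.617×10⁻⁵ × 1840 K = 0.15855 eV.
Eᵢ/kT = 0, 1.6714, 2.1823, 2.8004, 2.9328.
Z = Σ gᵢe^(−Eᵢ/kT) = 3·e^(−0) + 1·e^(−1.6714) + 1·e^(−2.1823) + 3·e^(−2.8004) + 5·e^(−2.9328) = 3.0000 + 0.18798 + 0.11278 + 0.18236 + 0.26624 = 3.7494.
⟨E⟩ = 0.078307 eV, ⟨E²⟩ = 0.032064 eV².
C_V/k_B = (⟨E²⟩ − ⟨E⟩²)/(kT)² = (0.032064 − 0.0061320)/0.025138 = 1.03.

1.03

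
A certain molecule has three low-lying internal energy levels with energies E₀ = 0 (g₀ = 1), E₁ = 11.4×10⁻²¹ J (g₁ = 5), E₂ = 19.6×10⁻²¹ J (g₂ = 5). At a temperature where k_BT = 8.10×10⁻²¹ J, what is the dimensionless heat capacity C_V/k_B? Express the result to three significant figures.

0.784

Eᵢ/kT = 0, 1.4074, 2.4198.
Z = Σ gᵢe^(−Eᵢ/kT) = 1·e^(−0) + 5·e^(−1.4074) + 5·e^(−2.4198) = 1.0000 + 1.2239 + 0.44470 = 2.6686.
⟨E⟩ = 8.4946, ⟨E²⟩ = 123.62.
C_V/k_B = (⟨E²⟩ − ⟨E⟩²)/(kT)² = (123.62 − 72.158)/65.610 = 0.784.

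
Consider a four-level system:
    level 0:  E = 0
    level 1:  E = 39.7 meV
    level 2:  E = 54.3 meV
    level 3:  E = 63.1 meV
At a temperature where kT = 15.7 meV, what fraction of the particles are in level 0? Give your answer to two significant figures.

0.89

Eᵢ/kT = 0, 2.529, 3.459, 4.019.
Z = Σ e^(−Eᵢ/kT) = e^(−0) + e^(−2.529) + e^(−3.459) + e^(−4.019) = 1.000 + 0.07974 + 0.03146 + 0.01797 = 1.129.
P₀ = e^(−E₀/kT) / Z = 1.000/1.129 = 0.89.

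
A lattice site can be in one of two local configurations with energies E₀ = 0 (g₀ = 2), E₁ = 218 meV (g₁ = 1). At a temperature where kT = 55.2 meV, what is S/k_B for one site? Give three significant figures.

Eᵢ/kT = 0, 3.9493.
Z = Σ gᵢe^(−Eᵢ/kT) = 2·e^(−0) + 1·e^(−3.9493) = 2.0000 + 0.019268 = 2.0193.
⟨E⟩ = Σ EᵢPᵢ = 2.0801 meV.
S/k_B = ln Z + ⟨E⟩/kT = ln(2.0193) + 2.0801/55.2 = 0.70275 + 0.037683 = 0.740.

0.740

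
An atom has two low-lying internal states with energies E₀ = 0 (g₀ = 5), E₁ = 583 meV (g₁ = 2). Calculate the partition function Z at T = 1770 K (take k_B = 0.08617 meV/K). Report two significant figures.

k_BT = 0.08617 × 1770 K = 152.5 meV.
Eᵢ/kT = 0, 3.823.
Z = Σ gᵢe^(−Eᵢ/kT) = 5·e^(−0) + 2·e^(−3.823) = 5.000 + 0.04372 = 5.044.

Z = 5.0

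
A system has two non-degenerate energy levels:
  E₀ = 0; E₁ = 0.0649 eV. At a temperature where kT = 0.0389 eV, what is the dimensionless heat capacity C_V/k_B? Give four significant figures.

0.3715

Eᵢ/kT = 0, 1.66838.
Z = Σ e^(−Eᵢ/kT) = e^(−0) + e^(−1.66838) = 1.00000 + 0.188552 = 1.18855.
⟨E⟩ = 0.0102958 eV, ⟨E²⟩ = 0.000668195 eV².
C_V/k_B = (⟨E²⟩ − ⟨E⟩²)/(kT)² = (0.000668195 − 0.000106003)/0.00151321 = 0.3715.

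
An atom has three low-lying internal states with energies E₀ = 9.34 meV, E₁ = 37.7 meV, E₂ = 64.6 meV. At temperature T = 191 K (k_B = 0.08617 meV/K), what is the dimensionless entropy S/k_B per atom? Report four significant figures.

0.5432

k_BT = 0.08617 × 191 K = 16.4585 meV.
Eᵢ/kT = 0.567488, 2.29061, 3.92502.
Z = Σ e^(−Eᵢ/kT) = e^(−0.567488) + e^(−2.29061) + e^(−3.92502) = 0.566948 + 0.101205 + 0.0197417 = 0.687895.
⟨E⟩ = Σ EᵢPᵢ = 15.0983 meV.
S/k_B = ln Z + ⟨E⟩/kT = ln(0.687895) + 15.0983/16.4585 = -0.374119 + 0.917356 = 0.5432.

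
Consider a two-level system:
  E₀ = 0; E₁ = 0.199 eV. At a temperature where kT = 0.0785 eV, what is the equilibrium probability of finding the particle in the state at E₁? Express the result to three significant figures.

0.0734

Eᵢ/kT = 0, 2.5350.
Z = Σ e^(−Eᵢ/kT) = e^(−0) + e^(−2.5350) = 1.0000 + 0.079262 = 1.0793.
P₁ = e^(−E₁/kT) / Z = 0.079262/1.0793 = 0.0734.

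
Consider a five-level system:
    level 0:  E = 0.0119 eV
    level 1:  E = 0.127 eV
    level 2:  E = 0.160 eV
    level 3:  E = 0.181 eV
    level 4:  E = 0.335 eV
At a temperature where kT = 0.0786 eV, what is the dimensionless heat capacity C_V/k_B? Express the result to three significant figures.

0.834

Eᵢ/kT = 0.15140, 1.6158, 2.0356, 2.3028, 4.2621.
Z = Σ e^(−Eᵢ/kT) = e^(−0.15140) + e^(−1.6158) + e^(−2.0356) + e^(−2.3028) + e^(−4.2621) = 0.85950 + 0.19873 + 0.13060 + 0.099979 + 0.014093 = 1.3029.
⟨E⟩ = 0.060772 eV, ⟨E²⟩ = 0.0088475 eV².
C_V/k_B = (⟨E²⟩ − ⟨E⟩²)/(kT)² = (0.0088475 − 0.0036932)/0.0061780 = 0.834.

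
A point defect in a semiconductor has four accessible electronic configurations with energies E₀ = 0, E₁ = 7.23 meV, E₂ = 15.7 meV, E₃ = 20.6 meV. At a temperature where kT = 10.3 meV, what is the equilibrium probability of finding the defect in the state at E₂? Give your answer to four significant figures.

0.1178

Eᵢ/kT = 0, 0.701942, 1.52427, 2.00000.
Z = Σ e^(−Eᵢ/kT) = e^(−0) + e^(−0.701942) + e^(−1.52427) + e^(−2.00000) = 1.00000 + 0.495622 + 0.217780 + 0.135335 = 1.84874.
P₂ = e^(−E₂/kT) / Z = 0.217780/1.84874 = 0.1178.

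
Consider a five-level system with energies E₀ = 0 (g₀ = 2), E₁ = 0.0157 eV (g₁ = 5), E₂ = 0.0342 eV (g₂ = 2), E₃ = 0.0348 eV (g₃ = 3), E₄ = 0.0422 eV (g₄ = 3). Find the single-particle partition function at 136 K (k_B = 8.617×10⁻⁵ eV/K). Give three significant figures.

k_BT = 8.617×10⁻⁵ × 136 K = 0.011719 eV.
Eᵢ/kT = 0, 1.3397, 2.9183, 2.9695, 3.6010.
Z = Σ gᵢe^(−Eᵢ/kT) = 2·e^(−0) + 5·e^(−1.3397) + 2·e^(−2.9183) + 3·e^(−2.9695) + 3·e^(−3.6010) = 2.0000 + 1.3096 + 0.10805 + 0.15399 + 0.081889 = 3.6535.

Z = 3.65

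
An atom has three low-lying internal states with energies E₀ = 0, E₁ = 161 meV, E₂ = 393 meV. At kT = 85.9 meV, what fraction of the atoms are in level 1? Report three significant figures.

0.132

Eᵢ/kT = 0, 1.8743, 4.5751.
Z = Σ e^(−Eᵢ/kT) = e^(−0) + e^(−1.8743) + e^(−4.5751) = 1.0000 + 0.15346 + 0.010305 = 1.1638.
P₁ = e^(−E₁/kT) / Z = 0.15346/1.1638 = 0.132.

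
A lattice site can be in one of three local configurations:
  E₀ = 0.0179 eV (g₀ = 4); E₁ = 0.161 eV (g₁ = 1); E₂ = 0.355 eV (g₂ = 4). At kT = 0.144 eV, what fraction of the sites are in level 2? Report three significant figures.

0.0810

Eᵢ/kT = 0.12431, 1.1181, 2.4653.
Z = Σ gᵢe^(−Eᵢ/kT) = 4·e^(−0.12431) + 1·e^(−1.1181) + 4·e^(−2.4653) = 3.5324 + 0.32690 + 0.33993 = 4.1992.
P₂ = g₂ e^(−E₂/kT) / Z = 0.33993/4.1992 = 0.0810.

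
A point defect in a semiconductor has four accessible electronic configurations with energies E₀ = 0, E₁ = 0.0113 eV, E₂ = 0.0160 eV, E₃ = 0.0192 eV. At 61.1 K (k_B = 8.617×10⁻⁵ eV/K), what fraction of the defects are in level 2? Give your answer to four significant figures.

k_BT = 8.617×10⁻⁵ × 61.1 K = 0.00526499 eV.
Eᵢ/kT = 0, 2.14625, 3.03894, 3.64673.
Z = Σ e^(−Eᵢ/kT) = e^(−0) + e^(−2.14625) + e^(−3.03894) + e^(−3.64673) = 1.00000 + 0.116922 + 0.0478856 + 0.0260763 = 1.19088.
P₂ = e^(−E₂/kT) / Z = 0.0478856/1.19088 = 0.04021.

0.04021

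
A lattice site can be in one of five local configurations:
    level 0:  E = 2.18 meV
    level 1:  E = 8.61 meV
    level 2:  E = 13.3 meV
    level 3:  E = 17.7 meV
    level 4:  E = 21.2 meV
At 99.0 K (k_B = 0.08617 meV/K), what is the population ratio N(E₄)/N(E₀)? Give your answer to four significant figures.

0.1076

k_BT = 0.08617 × 99.0 K = 8.53083 meV.
n₄/n₀ = exp[−(E₄−E₀)/kT] = exp(−(19.02 meV)/(8.53083 meV)) = exp(-2.22956) = 0.1076.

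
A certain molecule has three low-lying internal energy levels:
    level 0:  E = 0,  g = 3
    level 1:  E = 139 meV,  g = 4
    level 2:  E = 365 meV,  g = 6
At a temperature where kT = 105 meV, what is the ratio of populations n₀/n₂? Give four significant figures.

n₀/n₂ = (g₀/g₂) exp[−(E₀−E₂)/kT] = (3/6) × exp(−(-365 meV)/(105 meV)) = (3/6) × exp(3.47619) = 16.17.

16.17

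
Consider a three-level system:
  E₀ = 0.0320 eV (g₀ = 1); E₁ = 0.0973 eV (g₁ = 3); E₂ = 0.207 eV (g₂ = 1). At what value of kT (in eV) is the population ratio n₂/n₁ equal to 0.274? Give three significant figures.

0.560 eV

n₂/n₁ = (g₂/g₁) exp[−(E₂−E₁)/kT] = 0.274.
⇒ (E₂−E₁)/kT = ln((1/3)/0.274) = ln(1.2165) = 0.19598.
kT = 0.1097 eV / 0.19598 = 0.560 eV.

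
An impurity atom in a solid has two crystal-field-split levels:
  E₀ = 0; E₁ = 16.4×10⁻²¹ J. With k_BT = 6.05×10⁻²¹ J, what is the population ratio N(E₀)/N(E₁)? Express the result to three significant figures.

15.0

n₀/n₁ = exp[−(E₀−E₁)/kT] = exp(−(-16.4 ×10⁻²¹ J)/(6.05 ×10⁻²¹ J)) = exp(2.7107) = 15.0.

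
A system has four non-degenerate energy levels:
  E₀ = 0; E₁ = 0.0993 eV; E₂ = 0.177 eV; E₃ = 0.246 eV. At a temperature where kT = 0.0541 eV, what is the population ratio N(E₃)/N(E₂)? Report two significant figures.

0.28

n₃/n₂ = exp[−(E₃−E₂)/kT] = exp(−(0.069 eV)/(0.0541 eV)) = exp(-1.275) = 0.28.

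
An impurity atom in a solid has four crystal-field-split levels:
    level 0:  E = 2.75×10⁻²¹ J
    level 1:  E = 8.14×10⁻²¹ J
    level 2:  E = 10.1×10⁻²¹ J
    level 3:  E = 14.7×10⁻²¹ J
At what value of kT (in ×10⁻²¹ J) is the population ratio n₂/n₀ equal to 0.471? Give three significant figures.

9.76 ×10⁻²¹ J

n₂/n₀ = exp[−(E₂−E₀)/kT] = 0.471.
⇒ (E₂−E₀)/kT = ln(1/0.471) = ln(2.1231) = 0.75288.
kT = 7.35 ×10⁻²¹ J / 0.75288 = 9.76 ×10⁻²¹ J.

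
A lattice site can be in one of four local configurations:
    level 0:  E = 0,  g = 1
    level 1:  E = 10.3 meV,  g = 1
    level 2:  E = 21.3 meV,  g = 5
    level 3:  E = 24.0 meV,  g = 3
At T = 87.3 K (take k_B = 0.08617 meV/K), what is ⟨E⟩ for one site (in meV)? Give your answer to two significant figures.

7.1 meV

k_BT = 0.08617 × 87.3 K = 7.523 meV.
Eᵢ/kT = 0, 1.369, 2.831, 3.190.
Z = Σ gᵢe^(−Eᵢ/kT) = 1·e^(−0) + 1·e^(−1.369) + 5·e^(−2.831) + 3·e^(−3.190) = 1.000 + 0.2544 + 0.2948 + 0.1235 = 1.673.
⟨E⟩ = Σ Eᵢ gᵢe^(−Eᵢ/kT) / Z = (0·1.000 + 10.3·0.2544 + 21.3·0.2948 + 24.0·0.1235) / 1.673 = 7.1 meV.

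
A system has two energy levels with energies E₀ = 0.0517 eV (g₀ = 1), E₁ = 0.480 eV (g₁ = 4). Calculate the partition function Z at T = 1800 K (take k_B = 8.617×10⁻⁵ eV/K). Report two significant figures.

k_BT = 8.617×10⁻⁵ × 1800 K = 0.1551 eV.
Eᵢ/kT = 0.3333, 3.095.
Z = Σ gᵢe^(−Eᵢ/kT) = 1·e^(−0.3333) + 4·e^(−3.095) = 0.7166 + 0.1811 = 0.8977.

Z = 0.90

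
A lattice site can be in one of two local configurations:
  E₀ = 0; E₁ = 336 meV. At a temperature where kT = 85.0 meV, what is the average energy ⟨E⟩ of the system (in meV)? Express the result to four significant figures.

Eᵢ/kT = 0, 3.95294.
Z = Σ e^(−Eᵢ/kT) = e^(−0) + e^(−3.95294) = 1.00000 + 0.0191982 = 1.01920.
⟨E⟩ = Σ Eᵢ e^(−Eᵢ/kT) / Z = (0·1.00000 + 336·0.0191982) / 1.01920 = 6.329 meV.

6.329 meV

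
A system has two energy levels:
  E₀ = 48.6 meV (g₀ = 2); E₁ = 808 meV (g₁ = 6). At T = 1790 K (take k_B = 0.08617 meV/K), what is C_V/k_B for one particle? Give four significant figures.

0.5066

k_BT = 0.08617 × 1790 K = 154.244 meV.
Eᵢ/kT = 0.315085, 5.23845.
Z = Σ gᵢe^(−Eᵢ/kT) = 2·e^(−0.315085) + 6·e^(−5.23845) = 1.45945 + 0.0318509 = 1.49130.
⟨E⟩ = 64.8191 meV, ⟨E²⟩ = 16255.3 meV².
C_V/k_B = (⟨E²⟩ − ⟨E⟩²)/(kT)² = (16255.3 − 4201.52)/23791.2 = 0.5066.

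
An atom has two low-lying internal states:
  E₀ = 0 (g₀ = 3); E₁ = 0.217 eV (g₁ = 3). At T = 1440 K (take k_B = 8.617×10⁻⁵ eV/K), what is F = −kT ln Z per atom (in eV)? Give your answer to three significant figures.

-0.156 eV

k_BT = 8.617×10⁻⁵ × 1440 K = 0.12408 eV.
Eᵢ/kT = 0, 1.7489.
Z = Σ gᵢe^(−Eᵢ/kT) = 3·e^(−0) + 3·e^(−1.7489) = 3.0000 + 0.52190 = 3.5219.
F = −kT ln Z = −0.12408 × ln(3.5219) = −0.12408 × 1.2590 = -0.156 eV.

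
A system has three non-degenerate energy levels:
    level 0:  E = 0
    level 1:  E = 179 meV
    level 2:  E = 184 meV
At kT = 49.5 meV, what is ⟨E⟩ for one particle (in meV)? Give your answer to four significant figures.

8.832 meV

Eᵢ/kT = 0, 3.61616, 3.71717.
Z = Σ e^(−Eᵢ/kT) = e^(−0) + e^(−3.61616) + e^(−3.71717) = 1.00000 + 0.0268857 + 0.0243026 = 1.05119.
⟨E⟩ = Σ Eᵢ e^(−Eᵢ/kT) / Z = (0·1.00000 + 179·0.0268857 + 184·0.0243026) / 1.05119 = 8.832 meV.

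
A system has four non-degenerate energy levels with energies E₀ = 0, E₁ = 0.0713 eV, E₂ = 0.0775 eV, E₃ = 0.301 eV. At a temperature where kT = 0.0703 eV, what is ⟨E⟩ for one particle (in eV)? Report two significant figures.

Eᵢ/kT = 0, 1.014, 1.102, 4.282.
Z = Σ e^(−Eᵢ/kT) = e^(−0) + e^(−1.014) + e^(−1.102) + e^(−4.282) = 1.000 + 0.3628 + 0.3322 + 0.01382 = 1.709.
⟨E⟩ = Σ Eᵢ e^(−Eᵢ/kT) / Z = (0·1.000 + 0.0713·0.3628 + 0.0775·0.3322 + 0.301·0.01382) / 1.709 = 0.033 eV.

0.033 eV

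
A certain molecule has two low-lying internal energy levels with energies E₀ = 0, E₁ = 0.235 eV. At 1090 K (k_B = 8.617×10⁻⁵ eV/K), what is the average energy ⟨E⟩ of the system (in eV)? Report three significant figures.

0.0178 eV

k_BT = 8.617×10⁻⁵ × 1090 K = 0.093925 eV.
Eᵢ/kT = 0, 2.5020.
Z = Σ e^(−Eᵢ/kT) = e^(−0) + e^(−2.5020) = 1.0000 + 0.081921 = 1.0819.
⟨E⟩ = Σ Eᵢ e^(−Eᵢ/kT) / Z = (0·1.0000 + 0.235·0.081921) / 1.0819 = 0.0178 eV.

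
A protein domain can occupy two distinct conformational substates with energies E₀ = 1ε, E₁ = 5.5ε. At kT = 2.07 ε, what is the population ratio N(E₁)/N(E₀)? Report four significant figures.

0.1137

n₁/n₀ = exp[−(E₁−E₀)/kT] = exp(−(4.5ε)/(2.07ε)) = exp(-2.17391) = 0.1137.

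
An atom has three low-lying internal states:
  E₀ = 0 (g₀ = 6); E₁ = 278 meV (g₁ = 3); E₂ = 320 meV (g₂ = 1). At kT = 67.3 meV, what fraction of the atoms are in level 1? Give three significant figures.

0.00796

Eᵢ/kT = 0, 4.1308, 4.7548.
Z = Σ gᵢe^(−Eᵢ/kT) = 6·e^(−0) + 3·e^(−4.1308) + 1·e^(−4.7548) = 6.0000 + 0.048210 + 0.0086103 = 6.0568.
P₁ = g₁ e^(−E₁/kT) / Z = 0.048210/6.0568 = 0.00796.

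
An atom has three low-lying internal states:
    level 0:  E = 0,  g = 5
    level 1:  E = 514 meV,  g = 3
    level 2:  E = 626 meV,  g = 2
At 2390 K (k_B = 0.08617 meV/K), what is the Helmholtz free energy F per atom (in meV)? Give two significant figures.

-350 meV

k_BT = 0.08617 × 2390 K = 205.9 meV.
Eᵢ/kT = 0, 2.496, 3.040.
Z = Σ gᵢe^(−Eᵢ/kT) = 5·e^(−0) + 3·e^(−2.496) + 2·e^(−3.040) = 5.000 + 0.2472 + 0.09567 = 5.343.
F = −kT ln Z = −205.9 × ln(5.343) = −205.9 × 1.676 = -350 meV.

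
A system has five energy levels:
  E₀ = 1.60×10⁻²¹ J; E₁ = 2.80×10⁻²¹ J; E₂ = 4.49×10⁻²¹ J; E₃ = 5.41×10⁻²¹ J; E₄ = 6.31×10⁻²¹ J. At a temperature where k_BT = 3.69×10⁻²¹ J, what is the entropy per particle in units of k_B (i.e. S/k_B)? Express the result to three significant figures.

Eᵢ/kT = 0.43360, 0.75881, 1.2168, 1.4661, 1.7100.
Z = Σ e^(−Eᵢ/kT) = e^(−0.43360) + e^(−0.75881) + e^(−1.2168) + e^(−1.4661) + e^(−1.7100) = 0.64817 + 0.46822 + 0.29618 + 0.23082 + 0.18087 = 1.8243.
⟨E⟩ = Σ EᵢPᵢ = 3.3262 ×10⁻²¹ J.
S/k_B = ln Z + ⟨E⟩/kT = ln(1.8243) + 3.3262/3.69 = 0.60120 + 0.90141 = 1.50.

1.50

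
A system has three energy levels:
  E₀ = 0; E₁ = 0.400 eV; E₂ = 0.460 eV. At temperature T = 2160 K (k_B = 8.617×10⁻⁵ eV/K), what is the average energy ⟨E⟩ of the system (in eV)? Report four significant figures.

0.07118 eV

k_BT = 8.617×10⁻⁵ × 2160 K = 0.186127 eV.
Eᵢ/kT = 0, 2.14907, 2.47143.
Z = Σ e^(−Eᵢ/kT) = e^(−0) + e^(−2.14907) + e^(−2.47143) = 1.00000 + 0.116593 + 0.0844640 = 1.20106.
⟨E⟩ = Σ Eᵢ e^(−Eᵢ/kT) / Z = (0·1.00000 + 0.400·0.116593 + 0.460·0.0844640) / 1.20106 = 0.07118 eV.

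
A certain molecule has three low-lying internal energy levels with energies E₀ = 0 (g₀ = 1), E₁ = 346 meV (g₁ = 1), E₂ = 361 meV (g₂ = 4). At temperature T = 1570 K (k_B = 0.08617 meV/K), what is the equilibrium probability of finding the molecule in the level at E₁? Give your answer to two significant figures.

0.057

k_BT = 0.08617 × 1570 K = 135.3 meV.
Eᵢ/kT = 0, 2.557, 2.668.
Z = Σ gᵢe^(−Eᵢ/kT) = 1·e^(−0) + 1·e^(−2.557) + 4·e^(−2.668) = 1.000 + 0.07754 + 0.2776 = 1.355.
P₁ = g₁ e^(−E₁/kT) / Z = 0.07754/1.355 = 0.057.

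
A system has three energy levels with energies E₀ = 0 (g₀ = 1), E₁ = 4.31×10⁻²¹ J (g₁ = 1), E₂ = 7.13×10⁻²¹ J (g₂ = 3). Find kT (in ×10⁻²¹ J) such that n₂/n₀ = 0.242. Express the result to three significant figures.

2.83 ×10⁻²¹ J

n₂/n₀ = (g₂/g₀) exp[−(E₂−E₀)/kT] = 0.242.
⇒ (E₂−E₀)/kT = ln((3/1)/0.242) = ln(12.397) = 2.5175.
kT = 7.13 ×10⁻²¹ J / 2.5175 = 2.83 ×10⁻²¹ J.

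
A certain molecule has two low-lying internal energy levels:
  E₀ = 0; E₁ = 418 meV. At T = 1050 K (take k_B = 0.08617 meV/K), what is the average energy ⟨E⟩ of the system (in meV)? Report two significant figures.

4.1 meV

k_BT = 0.08617 × 1050 K = 90.48 meV.
Eᵢ/kT = 0, 4.620.
Z = Σ e^(−Eᵢ/kT) = e^(−0) + e^(−4.620) = 1.000 + 0.009853 = 1.010.
⟨E⟩ = Σ Eᵢ e^(−Eᵢ/kT) / Z = (0·1.000 + 418·0.009853) / 1.010 = 4.1 meV.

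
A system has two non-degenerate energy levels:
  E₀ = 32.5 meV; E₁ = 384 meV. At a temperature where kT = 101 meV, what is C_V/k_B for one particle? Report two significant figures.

Eᵢ/kT = 0.3218, 3.802.
Z = Σ e^(−Eᵢ/kT) = e^(−0.3218) + e^(−3.802) = 0.7248 + 0.02233 = 0.7471.
⟨E⟩ = 43.01 meV, ⟨E²⟩ = 5432 meV².
C_V/k_B = (⟨E²⟩ − ⟨E⟩²)/(kT)² = (5432 − 1850)/10200 = 0.35.

0.35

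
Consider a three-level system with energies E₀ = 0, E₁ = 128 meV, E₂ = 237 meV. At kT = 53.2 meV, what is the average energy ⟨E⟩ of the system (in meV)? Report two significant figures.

Eᵢ/kT = 0, 2.406, 4.455.
Z = Σ e^(−Eᵢ/kT) = e^(−0) + e^(−2.406) + e^(−4.455) = 1.000 + 0.09018 + 0.01162 = 1.102.
⟨E⟩ = Σ Eᵢ e^(−Eᵢ/kT) / Z = (0·1.000 + 128·0.09018 + 237·0.01162) / 1.102 = 13 meV.

13 meV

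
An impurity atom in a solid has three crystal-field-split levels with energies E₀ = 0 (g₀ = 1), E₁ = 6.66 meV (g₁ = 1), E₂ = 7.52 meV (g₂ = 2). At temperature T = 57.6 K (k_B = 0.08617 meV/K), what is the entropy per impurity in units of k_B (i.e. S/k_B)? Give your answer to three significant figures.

1.13

k_BT = 0.08617 × 57.6 K = 4.9634 meV.
Eᵢ/kT = 0, 1.3418, 1.5151.
Z = Σ gᵢe^(−Eᵢ/kT) = 1·e^(−0) + 1·e^(−1.3418) + 2·e^(−1.5151) = 1.0000 + 0.26137 + 0.43957 = 1.7009.
⟨E⟩ = Σ EᵢPᵢ = 2.9668 meV.
S/k_B = ln Z + ⟨E⟩/kT = ln(1.7009) + 2.9668/4.9634 = 0.53116 + 0.59774 = 1.13.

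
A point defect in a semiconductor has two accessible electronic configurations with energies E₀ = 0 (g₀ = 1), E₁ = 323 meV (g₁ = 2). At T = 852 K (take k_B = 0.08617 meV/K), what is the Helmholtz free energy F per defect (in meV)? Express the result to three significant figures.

-1.78 meV

k_BT = 0.08617 × 852 K = 73.417 meV.
Eᵢ/kT = 0, 4.3995.
Z = Σ gᵢe^(−Eᵢ/kT) = 1·e^(−0) + 2·e^(−4.3995) = 1.0000 + 0.024567 = 1.0246.
F = −kT ln Z = −73.417 × ln(1.0246) = −73.417 × 0.024302 = -1.78 meV.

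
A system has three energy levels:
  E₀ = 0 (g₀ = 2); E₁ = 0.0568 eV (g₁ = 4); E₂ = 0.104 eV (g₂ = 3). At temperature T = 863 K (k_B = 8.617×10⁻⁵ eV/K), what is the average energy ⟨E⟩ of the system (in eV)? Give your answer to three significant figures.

k_BT = 8.617×10⁻⁵ × 863 K = 0.074365 eV.
Eᵢ/kT = 0, 0.76380, 1.3985.
Z = Σ gᵢe^(−Eᵢ/kT) = 2·e^(−0) + 4·e^(−0.76380) + 3·e^(−1.3985) = 2.0000 + 1.8636 + 0.74090 = 4.6045.
⟨E⟩ = Σ Eᵢ gᵢe^(−Eᵢ/kT) / Z = (0·2.0000 + 0.0568·1.8636 + 0.104·0.74090) / 4.6045 = 0.0397 eV.

0.0397 eV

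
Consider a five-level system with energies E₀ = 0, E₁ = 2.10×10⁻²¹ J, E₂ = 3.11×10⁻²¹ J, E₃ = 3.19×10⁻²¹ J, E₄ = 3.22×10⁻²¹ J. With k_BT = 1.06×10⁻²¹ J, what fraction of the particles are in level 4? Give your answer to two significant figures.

Eᵢ/kT = 0, 1.981, 2.934, 3.009, 3.038.
Z = Σ e^(−Eᵢ/kT) = e^(−0) + e^(−1.981) + e^(−2.934) + e^(−3.009) + e^(−3.038) = 1.000 + 0.1379 + 0.05318 + 0.04934 + 0.04793 = 1.288.
P₄ = e^(−E₄/kT) / Z = 0.04793/1.288 = 0.037.

0.037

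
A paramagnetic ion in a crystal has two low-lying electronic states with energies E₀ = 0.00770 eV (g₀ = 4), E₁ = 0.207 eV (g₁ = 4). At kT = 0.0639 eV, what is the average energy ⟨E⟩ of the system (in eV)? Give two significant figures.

0.016 eV

Eᵢ/kT = 0.1205, 3.239.
Z = Σ gᵢe^(−Eᵢ/kT) = 4·e^(−0.1205) + 4·e^(−3.239) = 3.546 + 0.1568 = 3.703.
⟨E⟩ = Σ Eᵢ gᵢe^(−Eᵢ/kT) / Z = (0.00770·3.546 + 0.207·0.1568) / 3.703 = 0.016 eV.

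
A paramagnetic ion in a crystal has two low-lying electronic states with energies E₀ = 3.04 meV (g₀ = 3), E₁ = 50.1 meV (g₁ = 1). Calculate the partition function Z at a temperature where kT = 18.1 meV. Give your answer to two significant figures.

Z = 2.6

Eᵢ/kT = 0.1680, 2.768.
Z = Σ gᵢe^(−Eᵢ/kT) = 3·e^(−0.1680) + 1·e^(−2.768) = 2.536 + 0.06279 = 2.599.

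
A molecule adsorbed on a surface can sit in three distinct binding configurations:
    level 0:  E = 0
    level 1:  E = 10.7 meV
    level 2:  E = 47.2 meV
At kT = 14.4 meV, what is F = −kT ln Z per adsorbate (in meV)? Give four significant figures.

Eᵢ/kT = 0, 0.743056, 3.27778.
Z = Σ e^(−Eᵢ/kT) = e^(−0) + e^(−0.743056) + e^(−3.27778) = 1.00000 + 0.475658 + 0.0377119 = 1.51337.
F = −kT ln Z = −14.4 × ln(1.51337) = −14.4 × 0.414339 = -5.966 meV.

-5.966 meV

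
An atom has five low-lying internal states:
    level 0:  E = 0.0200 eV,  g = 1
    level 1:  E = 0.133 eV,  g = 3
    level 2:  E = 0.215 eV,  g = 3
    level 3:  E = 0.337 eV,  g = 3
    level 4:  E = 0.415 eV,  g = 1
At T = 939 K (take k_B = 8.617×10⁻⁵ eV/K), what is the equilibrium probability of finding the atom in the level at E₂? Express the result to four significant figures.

k_BT = 8.617×10⁻⁵ × 939 K = 0.0809136 eV.
Eᵢ/kT = 0.247177, 1.64373, 2.65716, 4.16494, 5.12893.
Z = Σ gᵢe^(−Eᵢ/kT) = 1·e^(−0.247177) + 3·e^(−1.64373) + 3·e^(−2.65716) + 3·e^(−4.16494) + 1·e^(−5.12893) = 0.781002 + 0.579774 + 0.210441 + 0.0465919 + 0.00592289 = 1.62373.
P₂ = g₂ e^(−E₂/kT) / Z = 0.210441/1.62373 = 0.1296.

0.1296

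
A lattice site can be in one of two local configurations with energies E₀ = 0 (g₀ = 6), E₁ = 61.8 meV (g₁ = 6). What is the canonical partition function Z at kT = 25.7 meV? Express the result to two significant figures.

Z = 6.5

Eᵢ/kT = 0, 2.405.
Z = Σ gᵢe^(−Eᵢ/kT) = 6·e^(−0) + 6·e^(−2.405) = 6.000 + 0.5416 = 6.542.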